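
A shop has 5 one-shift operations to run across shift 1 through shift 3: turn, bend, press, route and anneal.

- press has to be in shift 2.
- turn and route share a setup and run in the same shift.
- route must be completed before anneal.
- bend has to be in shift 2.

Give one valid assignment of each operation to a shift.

press in shift 2, route in shift 1, anneal in shift 2, bend in shift 2, turn in shift 1

Checking: route(shift 1) before anneal(shift 2); turn = route = shift 1; bend=shift 2 in [shift 2,shift 2]; press=shift 2 in [shift 2,shift 2].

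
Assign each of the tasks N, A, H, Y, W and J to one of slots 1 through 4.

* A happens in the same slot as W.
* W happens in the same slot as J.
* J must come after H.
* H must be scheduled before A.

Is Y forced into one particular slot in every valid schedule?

No

Y can be 1 (e.g. W=2; Y=1; N=1; A=2; J=2; H=1) or 2 (e.g. J=2, W=2, Y=2, A=2, N=1, H=1).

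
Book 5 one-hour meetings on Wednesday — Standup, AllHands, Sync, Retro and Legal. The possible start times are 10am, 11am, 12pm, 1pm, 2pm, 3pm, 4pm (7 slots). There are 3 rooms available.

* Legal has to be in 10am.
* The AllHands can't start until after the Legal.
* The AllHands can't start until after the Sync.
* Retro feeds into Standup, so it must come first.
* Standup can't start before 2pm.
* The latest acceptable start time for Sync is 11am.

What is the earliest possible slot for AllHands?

Precedence pushes AllHands to at least 11am.
AllHands at 11am is achievable: Standup in 2pm, Sync in 10am, Retro in 10am, AllHands in 11am, Legal in 10am.

11am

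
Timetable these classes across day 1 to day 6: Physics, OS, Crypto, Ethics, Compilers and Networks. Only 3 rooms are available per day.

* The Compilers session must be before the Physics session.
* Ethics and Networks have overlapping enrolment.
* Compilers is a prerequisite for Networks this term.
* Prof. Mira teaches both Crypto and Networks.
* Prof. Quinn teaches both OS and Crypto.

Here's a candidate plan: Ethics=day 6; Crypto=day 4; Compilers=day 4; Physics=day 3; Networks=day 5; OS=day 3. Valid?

Invalid. The Compilers session must be before the Physics session.

The Compilers session must be before the Physics session — violated.
Prof. Mira teaches both Crypto and Networks — holds.
Prof. Quinn teaches both OS and Crypto — holds.
Ethics and Networks have overlapping enrolment — holds.
Compilers is a prerequisite for Networks this term — holds.
Only 3 rooms are available per day — holds.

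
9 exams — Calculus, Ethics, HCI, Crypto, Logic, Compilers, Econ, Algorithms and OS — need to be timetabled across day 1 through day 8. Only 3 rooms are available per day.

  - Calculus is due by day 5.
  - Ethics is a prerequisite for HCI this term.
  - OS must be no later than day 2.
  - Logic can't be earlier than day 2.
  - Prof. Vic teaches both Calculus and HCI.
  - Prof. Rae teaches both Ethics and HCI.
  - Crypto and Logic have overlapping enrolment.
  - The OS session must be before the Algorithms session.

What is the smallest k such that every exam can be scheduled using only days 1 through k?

The precedence chain requires at least 2 distinct days.
With at most 3 per day and 9 exams, at least 3 days are needed.
3 works (last occupied day: day 3): for example OS in day 1, Calculus in day 1, Algorithms in day 2, Ethics in day 1, Econ in day 3, Compilers in day 3, HCI in day 2, Crypto in day 3, Logic in day 2.

3 days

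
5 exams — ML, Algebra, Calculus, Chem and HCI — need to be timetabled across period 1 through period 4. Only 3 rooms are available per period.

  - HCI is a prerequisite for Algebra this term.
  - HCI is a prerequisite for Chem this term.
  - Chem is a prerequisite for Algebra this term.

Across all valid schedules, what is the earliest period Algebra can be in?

Precedence pushes Algebra to at least period 3.
Algebra at period 3 is achievable: Calculus in period 1, ML in period 1, Chem in period 2, Algebra in period 3, HCI in period 1.

period 3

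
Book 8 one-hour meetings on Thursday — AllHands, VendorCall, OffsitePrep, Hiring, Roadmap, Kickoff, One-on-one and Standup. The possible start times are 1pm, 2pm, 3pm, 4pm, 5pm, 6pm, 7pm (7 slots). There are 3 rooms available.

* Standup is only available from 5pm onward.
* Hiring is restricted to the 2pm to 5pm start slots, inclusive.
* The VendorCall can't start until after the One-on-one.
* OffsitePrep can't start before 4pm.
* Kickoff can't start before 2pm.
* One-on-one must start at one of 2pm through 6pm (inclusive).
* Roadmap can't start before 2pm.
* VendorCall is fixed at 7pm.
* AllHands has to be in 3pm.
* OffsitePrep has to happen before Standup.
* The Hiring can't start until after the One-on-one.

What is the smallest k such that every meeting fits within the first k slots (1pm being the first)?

The precedence chain requires at least 2 distinct slots.
With at most 3 per slot and 8 meetings, at least 3 slots are needed.
VendorCall can't be placed before 7pm — that is slot 7 counting from 1pm — so the schedule must run through at least 7 slots.
7 works (last occupied slot: 7pm): for example Standup=5pm; Kickoff=2pm; Roadmap=2pm; AllHands=3pm; OffsitePrep=4pm; One-on-one=2pm; VendorCall=7pm; Hiring=3pm.

7 slots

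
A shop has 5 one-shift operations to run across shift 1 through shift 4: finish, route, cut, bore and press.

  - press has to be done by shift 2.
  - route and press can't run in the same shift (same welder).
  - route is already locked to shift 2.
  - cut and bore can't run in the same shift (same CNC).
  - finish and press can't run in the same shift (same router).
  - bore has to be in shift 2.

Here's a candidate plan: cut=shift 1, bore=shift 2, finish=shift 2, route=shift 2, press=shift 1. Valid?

bore has to be in shift 2 — holds.
route is already locked to shift 2 — holds.
cut and bore can't run in the same shift (same CNC) — holds.
finish and press can't run in the same shift (same router) — holds.
press has to be done by shift 2 — holds.
route and press can't run in the same shift (same welder) — holds.

Yes, all constraints hold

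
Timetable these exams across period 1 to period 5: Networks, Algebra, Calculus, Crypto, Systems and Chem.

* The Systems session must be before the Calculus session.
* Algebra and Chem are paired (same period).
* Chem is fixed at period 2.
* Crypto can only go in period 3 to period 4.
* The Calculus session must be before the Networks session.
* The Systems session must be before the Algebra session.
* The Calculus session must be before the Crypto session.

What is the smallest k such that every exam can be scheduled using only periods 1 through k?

3 periods

The precedence chain requires at least 3 distinct periods.
3 works (last occupied period: period 3): for example Algebra in period 2; Calculus in period 2; Networks in period 3; Chem in period 2; Systems in period 1; Crypto in period 3.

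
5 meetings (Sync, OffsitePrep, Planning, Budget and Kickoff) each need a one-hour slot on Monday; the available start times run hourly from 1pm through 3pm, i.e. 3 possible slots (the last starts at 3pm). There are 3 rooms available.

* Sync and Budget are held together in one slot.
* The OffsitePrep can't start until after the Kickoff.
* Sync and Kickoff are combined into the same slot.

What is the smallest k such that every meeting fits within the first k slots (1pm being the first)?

2 slots

The precedence chain requires at least 2 distinct slots.
With at most 3 per slot and 5 meetings, at least 2 slots are needed.
2 works (last occupied slot: 2pm): for example OffsitePrep in 2pm, Budget in 1pm, Sync in 1pm, Kickoff in 1pm, Planning in 2pm.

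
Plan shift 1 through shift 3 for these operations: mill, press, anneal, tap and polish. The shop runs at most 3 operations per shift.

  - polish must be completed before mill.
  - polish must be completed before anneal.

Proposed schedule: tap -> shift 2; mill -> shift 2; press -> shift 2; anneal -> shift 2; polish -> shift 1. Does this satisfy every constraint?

No — it violates: The shop runs at most 3 operations per shift

polish must be completed before anneal — holds.
polish must be completed before mill — holds.
The shop runs at most 3 operations per shift — violated.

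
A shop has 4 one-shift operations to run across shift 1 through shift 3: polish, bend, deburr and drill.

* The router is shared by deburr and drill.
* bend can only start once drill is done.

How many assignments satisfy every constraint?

18

Splitting on polish: it can be shift 1 (6), shift 2 (6), shift 3 (6). Listing each branch's schedules as (bend, deburr, drill) by shift number:
polish=shift 1: (2,2,1) (2,3,1) (3,1,2) (3,2,1) (3,3,1) (3,3,2) — 6.
polish=shift 2: (2,2,1) (2,3,1) (3,1,2) (3,2,1) (3,3,1) (3,3,2) — 6.
polish=shift 3: (2,2,1) (2,3,1) (3,1,2) (3,2,1) (3,3,1) (3,3,2) — 6.
Summing: 6 + 6 + 6 = 18.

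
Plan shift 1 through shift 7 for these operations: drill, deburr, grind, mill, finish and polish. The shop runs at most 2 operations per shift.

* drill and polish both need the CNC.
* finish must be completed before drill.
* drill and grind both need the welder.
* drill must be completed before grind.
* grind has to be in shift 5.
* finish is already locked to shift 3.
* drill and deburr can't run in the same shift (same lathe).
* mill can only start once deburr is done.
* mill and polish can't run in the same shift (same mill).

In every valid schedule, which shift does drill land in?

shift 4

finish is fixed at shift 3 and must come before drill, so drill is at least shift 4.
grind is fixed at shift 5 and must come after drill, so drill is at most shift 4.
So drill must be shift 4.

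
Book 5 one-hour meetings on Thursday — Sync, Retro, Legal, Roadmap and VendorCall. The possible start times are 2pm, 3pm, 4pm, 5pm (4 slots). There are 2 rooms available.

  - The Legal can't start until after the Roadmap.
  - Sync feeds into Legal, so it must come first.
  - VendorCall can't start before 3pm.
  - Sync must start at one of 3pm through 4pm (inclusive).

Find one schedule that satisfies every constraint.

Retro=2pm; Legal=4pm; Sync=3pm; VendorCall=3pm; Roadmap=2pm

Checking: Roadmap(2pm) before Legal(4pm); Sync(3pm) before Legal(4pm); VendorCall=3pm in [3pm,5pm]; Sync=3pm in [3pm,4pm]; max 2 per slot (cap 2).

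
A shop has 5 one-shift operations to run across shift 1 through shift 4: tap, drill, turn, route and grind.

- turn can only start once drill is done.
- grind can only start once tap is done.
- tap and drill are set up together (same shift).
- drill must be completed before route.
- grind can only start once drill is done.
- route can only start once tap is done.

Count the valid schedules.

36

Splitting on tap: it can be shift 1 (27), shift 2 (8), shift 3 (1). Listing each branch's schedules as (drill, turn, route, grind) by shift number:
tap=shift 1: (1,2,2,2) (1,2,2,3) (1,2,2,4) (1,2,3,2) (1,2,3,3) (1,2,3,4) (1,2,4,2) (1,2,4,3) (1,2,4,4) (1,3,2,2) (1,3,2,3) (1,3,2,4) (1,3,3,2) (1,3,3,3) (1,3,3,4) (1,3,4,2) (1,3,4,3) (1,3,4,4) (1,4,2,2) (1,4,2,3) (1,4,2,4) (1,4,3,2) (1,4,3,3) (1,4,3,4) (1,4,4,2) (1,4,4,3) (1,4,4,4) — 27.
tap=shift 2: (2,3,3,3) (2,3,3,4) (2,3,4,3) (2,3,4,4) (2,4,3,3) (2,4,3,4) (2,4,4,3) (2,4,4,4) — 8.
tap=shift 3: (3,4,4,4) — 1.
Summing: 27 + 8 + 1 = 36.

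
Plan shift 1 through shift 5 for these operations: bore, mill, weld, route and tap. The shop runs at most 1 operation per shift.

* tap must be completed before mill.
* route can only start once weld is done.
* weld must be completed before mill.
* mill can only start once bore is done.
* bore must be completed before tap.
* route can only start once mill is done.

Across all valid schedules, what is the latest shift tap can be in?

Precedence pushes tap to at least shift 2; downstream work caps tap at shift 3.
tap at shift 3 is achievable: tap=shift 3, weld=shift 2, mill=shift 4, route=shift 5, bore=shift 1.

shift 3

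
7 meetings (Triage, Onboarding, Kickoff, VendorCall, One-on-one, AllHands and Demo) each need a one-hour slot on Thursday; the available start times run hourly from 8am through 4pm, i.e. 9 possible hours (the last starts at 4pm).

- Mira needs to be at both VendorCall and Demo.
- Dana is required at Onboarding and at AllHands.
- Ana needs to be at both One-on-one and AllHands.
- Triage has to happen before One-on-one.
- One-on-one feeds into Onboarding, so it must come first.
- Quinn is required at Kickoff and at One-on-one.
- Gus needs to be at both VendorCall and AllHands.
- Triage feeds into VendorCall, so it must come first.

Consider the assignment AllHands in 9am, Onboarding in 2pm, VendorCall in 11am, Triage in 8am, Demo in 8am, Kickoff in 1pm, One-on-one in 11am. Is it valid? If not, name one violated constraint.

Triage feeds into VendorCall, so it must come first — holds.
Quinn is required at Kickoff and at One-on-one — holds.
Ana needs to be at both One-on-one and AllHands — holds.
Gus needs to be at both VendorCall and AllHands — holds.
One-on-one feeds into Onboarding, so it must come first — holds.
Dana is required at Onboarding and at AllHands — holds.
Triage has to happen before One-on-one — holds.
Mira needs to be at both VendorCall and Demo — holds.

Yes, all constraints hold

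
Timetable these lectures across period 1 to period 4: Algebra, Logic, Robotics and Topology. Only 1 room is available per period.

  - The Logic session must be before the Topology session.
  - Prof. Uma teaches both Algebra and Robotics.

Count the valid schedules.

Splitting on Algebra: it can be period 1 (3), period 2 (3), period 3 (3), period 4 (3). Listing each branch's schedules as (Logic, Robotics, Topology) by period number:
Algebra=period 1: (2,3,4) (2,4,3) (3,2,4) — 3.
Algebra=period 2: (1,3,4) (1,4,3) (3,1,4) — 3.
Algebra=period 3: (1,2,4) (1,4,2) (2,1,4) — 3.
Algebra=period 4: (1,2,3) (1,3,2) (2,1,3) — 3.
Summing: 3 + 3 + 3 + 3 = 12.

12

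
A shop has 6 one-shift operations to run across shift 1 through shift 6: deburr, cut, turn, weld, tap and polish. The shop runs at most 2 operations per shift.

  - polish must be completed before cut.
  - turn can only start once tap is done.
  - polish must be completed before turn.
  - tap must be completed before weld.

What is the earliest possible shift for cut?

Precedence pushes cut to at least shift 2.
cut at shift 2 is achievable: polish in shift 1; weld in shift 3; cut in shift 2; turn in shift 2; tap in shift 1; deburr in shift 3.

shift 2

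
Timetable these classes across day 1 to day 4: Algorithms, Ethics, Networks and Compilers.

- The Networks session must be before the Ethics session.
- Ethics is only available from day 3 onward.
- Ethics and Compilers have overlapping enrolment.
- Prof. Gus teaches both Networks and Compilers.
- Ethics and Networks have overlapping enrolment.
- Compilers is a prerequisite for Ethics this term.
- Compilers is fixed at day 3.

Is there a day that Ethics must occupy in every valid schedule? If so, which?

Ethics's window is day 3–day 4.
Compilers is fixed at day 3, and Ethics can't share a day with Compilers.
So Ethics must be day 4.

day 4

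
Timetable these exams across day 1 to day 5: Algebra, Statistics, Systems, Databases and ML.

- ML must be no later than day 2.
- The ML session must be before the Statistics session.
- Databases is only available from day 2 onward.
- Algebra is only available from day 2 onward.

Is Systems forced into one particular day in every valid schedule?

Systems can be day 1 (e.g. Algebra -> day 2, Statistics -> day 2, ML -> day 1, Systems -> day 1, Databases -> day 2) or day 2 (e.g. ML -> day 1; Databases -> day 2; Systems -> day 2; Algebra -> day 2; Statistics -> day 2).

No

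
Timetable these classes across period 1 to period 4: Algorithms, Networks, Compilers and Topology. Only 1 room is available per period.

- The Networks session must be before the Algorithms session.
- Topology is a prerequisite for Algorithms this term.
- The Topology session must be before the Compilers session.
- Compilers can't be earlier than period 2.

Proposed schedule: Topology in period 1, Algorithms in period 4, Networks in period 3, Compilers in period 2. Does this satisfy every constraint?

Only 1 room is available per period — holds.
Compilers can't be earlier than period 2 — holds.
The Networks session must be before the Algorithms session — holds.
The Topology session must be before the Compilers session — holds.
Topology is a prerequisite for Algorithms this term — holds.

Yes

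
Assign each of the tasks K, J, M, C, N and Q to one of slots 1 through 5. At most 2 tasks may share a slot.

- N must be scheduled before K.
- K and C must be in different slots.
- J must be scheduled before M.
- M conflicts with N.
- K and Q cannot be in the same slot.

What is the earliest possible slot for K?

Precedence pushes K to at least 2.
K at 2 is achievable: N -> 1, C -> 3, M -> 2, K -> 2, Q -> 3, J -> 1.

2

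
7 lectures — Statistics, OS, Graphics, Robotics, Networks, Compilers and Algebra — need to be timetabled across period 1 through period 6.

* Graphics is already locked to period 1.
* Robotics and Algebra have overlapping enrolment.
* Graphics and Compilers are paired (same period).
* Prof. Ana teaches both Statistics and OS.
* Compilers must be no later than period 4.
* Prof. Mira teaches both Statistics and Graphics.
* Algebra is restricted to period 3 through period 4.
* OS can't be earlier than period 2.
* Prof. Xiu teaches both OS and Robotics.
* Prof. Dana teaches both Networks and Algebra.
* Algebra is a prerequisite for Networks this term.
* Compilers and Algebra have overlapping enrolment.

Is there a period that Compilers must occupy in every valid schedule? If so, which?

Compilers's own window allows nothing later than period 4; Compilers must be in the same period as Graphics, which can't be after period 1, so Compilers is at most period 1.
So Compilers is pinned to period 1.

period 1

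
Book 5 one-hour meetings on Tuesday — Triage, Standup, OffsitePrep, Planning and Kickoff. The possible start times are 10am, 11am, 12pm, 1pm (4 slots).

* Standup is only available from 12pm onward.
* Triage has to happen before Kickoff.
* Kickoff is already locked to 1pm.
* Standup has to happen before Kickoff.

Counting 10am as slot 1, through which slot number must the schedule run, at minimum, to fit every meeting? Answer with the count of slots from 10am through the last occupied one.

The precedence chain requires at least 2 distinct slots.
Kickoff can't be placed before 1pm — that is slot 4 counting from 10am — so the schedule must run through at least 4 slots.
4 works (last occupied slot: 1pm): for example Standup in 12pm, Kickoff in 1pm, Triage in 10am, OffsitePrep in 10am, Planning in 10am.

4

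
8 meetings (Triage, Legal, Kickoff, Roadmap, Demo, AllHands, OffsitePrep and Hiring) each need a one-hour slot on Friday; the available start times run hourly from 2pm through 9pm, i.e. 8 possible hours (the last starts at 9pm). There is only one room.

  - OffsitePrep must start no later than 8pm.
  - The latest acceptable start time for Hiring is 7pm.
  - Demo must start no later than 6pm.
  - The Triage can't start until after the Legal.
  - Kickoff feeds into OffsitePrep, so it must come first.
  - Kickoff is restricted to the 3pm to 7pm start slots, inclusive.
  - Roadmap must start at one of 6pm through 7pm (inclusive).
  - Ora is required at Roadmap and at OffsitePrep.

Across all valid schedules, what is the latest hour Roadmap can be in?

Roadmap is available from 6pm; Roadmap's own window allows nothing later than 7pm.
Roadmap at 7pm is achievable: Kickoff in 3pm; Legal in 6pm; Roadmap in 7pm; OffsitePrep in 5pm; Hiring in 4pm; Triage in 8pm; Demo in 2pm; AllHands in 9pm.

7pm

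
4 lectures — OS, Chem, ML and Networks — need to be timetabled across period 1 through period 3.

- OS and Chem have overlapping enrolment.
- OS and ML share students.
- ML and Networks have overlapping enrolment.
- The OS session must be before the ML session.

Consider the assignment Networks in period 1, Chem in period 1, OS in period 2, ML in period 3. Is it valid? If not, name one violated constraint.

Yes

OS and ML share students — holds.
The OS session must be before the ML session — holds.
ML and Networks have overlapping enrolment — holds.
OS and Chem have overlapping enrolment — holds.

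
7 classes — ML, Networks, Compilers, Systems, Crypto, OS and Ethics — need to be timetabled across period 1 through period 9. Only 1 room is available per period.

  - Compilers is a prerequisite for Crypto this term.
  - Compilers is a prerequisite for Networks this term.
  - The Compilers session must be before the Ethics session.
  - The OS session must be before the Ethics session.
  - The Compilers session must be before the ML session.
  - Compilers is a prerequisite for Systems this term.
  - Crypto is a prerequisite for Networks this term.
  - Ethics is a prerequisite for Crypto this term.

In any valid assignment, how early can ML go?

Precedence pushes ML to at least period 2.
ML at period 2 is achievable: Ethics -> period 4; Networks -> period 6; OS -> period 3; Compilers -> period 1; Crypto -> period 5; Systems -> period 7; ML -> period 2.

period 2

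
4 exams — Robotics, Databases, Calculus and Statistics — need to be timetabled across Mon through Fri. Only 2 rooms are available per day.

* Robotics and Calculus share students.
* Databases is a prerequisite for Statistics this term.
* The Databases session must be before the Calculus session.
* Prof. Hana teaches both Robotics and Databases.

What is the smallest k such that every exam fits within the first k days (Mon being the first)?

The precedence chain requires at least 2 distinct days.
With at most 2 per day and 4 exams, at least 2 days are needed.
Could 2 days be enough, i.e. nothing placed later than Tue? No: Statistics must come after Databases (at Mon or later) → {Tue}; Databases must come before Statistics (at Tue or earlier) → {Mon}; Calculus must come after Databases (at Mon or later) → {Tue}; Robotics can't share with Databases (Mon) → {Tue}; Calculus can't share with Robotics (Tue) → nothing is left.
So 2 days is not enough.
3 works (last occupied day: Wed): for example Statistics in Tue; Databases in Mon; Calculus in Tue; Robotics in Wed.

3 days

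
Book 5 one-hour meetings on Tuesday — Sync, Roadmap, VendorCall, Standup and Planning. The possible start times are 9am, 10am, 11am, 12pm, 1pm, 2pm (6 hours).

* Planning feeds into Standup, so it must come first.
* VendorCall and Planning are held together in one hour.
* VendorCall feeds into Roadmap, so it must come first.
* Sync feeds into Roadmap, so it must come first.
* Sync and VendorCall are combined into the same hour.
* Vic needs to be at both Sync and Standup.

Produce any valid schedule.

Standup=10am, Roadmap=10am, VendorCall=9am, Sync=9am, Planning=9am

Checking: Planning(9am) before Standup(10am); VendorCall(9am) before Roadmap(10am); Sync(9am) before Roadmap(10am); Sync(9am) != Standup(10am); Sync = VendorCall = 9am; VendorCall = Planning = 9am.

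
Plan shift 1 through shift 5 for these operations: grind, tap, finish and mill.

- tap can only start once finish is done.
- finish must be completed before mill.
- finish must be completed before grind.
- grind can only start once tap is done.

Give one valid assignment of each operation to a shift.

finish -> shift 1; tap -> shift 2; grind -> shift 3; mill -> shift 2

Checking: finish(shift 1) before tap(shift 2); finish(shift 1) before mill(shift 2); finish(shift 1) before grind(shift 3); tap(shift 2) before grind(shift 3).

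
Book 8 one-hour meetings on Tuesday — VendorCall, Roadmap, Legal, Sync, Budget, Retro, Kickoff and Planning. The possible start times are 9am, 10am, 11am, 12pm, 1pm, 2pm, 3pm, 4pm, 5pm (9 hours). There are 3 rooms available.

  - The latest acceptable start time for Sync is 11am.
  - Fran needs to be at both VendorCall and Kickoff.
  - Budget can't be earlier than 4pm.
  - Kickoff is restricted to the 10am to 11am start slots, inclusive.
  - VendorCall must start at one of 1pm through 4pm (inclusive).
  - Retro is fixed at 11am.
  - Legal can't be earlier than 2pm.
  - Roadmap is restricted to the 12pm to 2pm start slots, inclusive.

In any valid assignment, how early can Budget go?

Budget is available from 4pm.
Budget at 4pm is achievable: Budget -> 4pm, Planning -> 9am, Roadmap -> 12pm, Sync -> 9am, Retro -> 11am, Kickoff -> 10am, Legal -> 2pm, VendorCall -> 1pm.

4pm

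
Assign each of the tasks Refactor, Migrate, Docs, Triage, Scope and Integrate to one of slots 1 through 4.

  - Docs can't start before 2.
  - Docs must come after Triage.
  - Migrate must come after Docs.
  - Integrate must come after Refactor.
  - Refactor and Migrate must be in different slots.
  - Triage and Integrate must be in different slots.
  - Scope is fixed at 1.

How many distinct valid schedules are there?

Splitting on Refactor: it can be 1 (11), 2 (8), 3 (3). Listing each branch's schedules as (Migrate, Docs, Triage, Scope, Integrate):
Refactor=1: (3,2,1,1,2) (3,2,1,1,3) (3,2,1,1,4) (4,2,1,1,2) (4,2,1,1,3) (4,2,1,1,4) (4,3,1,1,2) (4,3,1,1,3) (4,3,1,1,4) (4,3,2,1,3) (4,3,2,1,4) — 11.
Refactor=2: (3,2,1,1,3) (3,2,1,1,4) (4,2,1,1,3) (4,2,1,1,4) (4,3,1,1,3) (4,3,1,1,4) (4,3,2,1,3) (4,3,2,1,4) — 8.
Refactor=3: (4,2,1,1,4) (4,3,1,1,4) (4,3,2,1,4) — 3.
Summing: 11 + 8 + 3 = 22.

22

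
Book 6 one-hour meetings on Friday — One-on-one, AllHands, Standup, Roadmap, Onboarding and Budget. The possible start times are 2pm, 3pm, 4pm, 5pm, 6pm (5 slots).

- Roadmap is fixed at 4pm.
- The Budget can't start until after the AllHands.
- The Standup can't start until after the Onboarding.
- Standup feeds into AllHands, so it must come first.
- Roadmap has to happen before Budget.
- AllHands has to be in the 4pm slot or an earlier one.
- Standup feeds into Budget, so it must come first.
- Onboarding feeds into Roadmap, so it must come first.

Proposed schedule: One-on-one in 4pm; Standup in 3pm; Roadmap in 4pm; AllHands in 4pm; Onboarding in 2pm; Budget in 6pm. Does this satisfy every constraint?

The Budget can't start until after the AllHands — holds.
The Standup can't start until after the Onboarding — holds.
Roadmap is fixed at 4pm — holds.
AllHands has to be in the 4pm slot or an earlier one — holds.
Onboarding feeds into Roadmap, so it must come first — holds.
Standup feeds into Budget, so it must come first — holds.
Standup feeds into AllHands, so it must come first — holds.
Roadmap has to happen before Budget — holds.

Valid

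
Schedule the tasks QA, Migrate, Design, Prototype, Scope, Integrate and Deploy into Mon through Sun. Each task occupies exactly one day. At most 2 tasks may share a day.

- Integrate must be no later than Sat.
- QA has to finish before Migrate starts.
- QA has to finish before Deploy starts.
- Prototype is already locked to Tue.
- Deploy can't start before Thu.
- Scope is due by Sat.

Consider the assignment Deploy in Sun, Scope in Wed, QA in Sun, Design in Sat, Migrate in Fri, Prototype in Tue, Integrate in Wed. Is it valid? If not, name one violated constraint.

Invalid. QA has to finish before Migrate starts.

Scope is due by Sat — holds.
At most 2 tasks may share a day — holds.
Deploy can't start before Thu — holds.
Integrate must be no later than Sat — holds.
Prototype is already locked to Tue — holds.
QA has to finish before Deploy starts — violated.
QA has to finish before Migrate starts — violated.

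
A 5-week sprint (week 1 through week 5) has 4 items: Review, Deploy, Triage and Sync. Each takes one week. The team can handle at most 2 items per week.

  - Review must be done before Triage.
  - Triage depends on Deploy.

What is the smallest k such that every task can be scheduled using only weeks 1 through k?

2

The precedence chain requires at least 2 distinct weeks.
With at most 2 per week and 4 tasks, at least 2 weeks are needed.
2 works (last occupied week: week 2): for example Triage=week 2; Review=week 1; Deploy=week 1; Sync=week 2.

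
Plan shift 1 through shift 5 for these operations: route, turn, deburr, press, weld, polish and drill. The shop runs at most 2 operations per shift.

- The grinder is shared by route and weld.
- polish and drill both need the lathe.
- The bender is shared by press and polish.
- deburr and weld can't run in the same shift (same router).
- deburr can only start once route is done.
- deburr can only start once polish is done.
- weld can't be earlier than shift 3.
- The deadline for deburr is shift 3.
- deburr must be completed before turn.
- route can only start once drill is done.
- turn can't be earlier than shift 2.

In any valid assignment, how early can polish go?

shift 2

Downstream work caps polish at shift 2.
polish at shift 2 is achievable: drill in shift 1; polish in shift 2; weld in shift 4; route in shift 2; turn in shift 4; deburr in shift 3; press in shift 1.
Nothing earlier works — the conflict and capacity constraints rule out every shift before shift 2.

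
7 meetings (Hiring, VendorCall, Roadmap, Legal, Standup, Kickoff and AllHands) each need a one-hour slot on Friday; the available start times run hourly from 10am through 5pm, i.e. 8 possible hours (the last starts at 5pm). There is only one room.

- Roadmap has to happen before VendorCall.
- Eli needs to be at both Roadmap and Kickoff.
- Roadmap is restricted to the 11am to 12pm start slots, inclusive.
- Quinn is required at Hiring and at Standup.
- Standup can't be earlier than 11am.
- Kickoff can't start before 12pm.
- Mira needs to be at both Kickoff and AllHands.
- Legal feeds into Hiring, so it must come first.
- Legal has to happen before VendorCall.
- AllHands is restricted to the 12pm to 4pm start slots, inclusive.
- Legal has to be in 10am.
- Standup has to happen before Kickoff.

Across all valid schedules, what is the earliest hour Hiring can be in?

Precedence pushes Hiring to at least 11am.
Hiring at 11am is achievable: Kickoff=3pm; VendorCall=4pm; Hiring=11am; Roadmap=12pm; AllHands=1pm; Legal=10am; Standup=2pm.

11am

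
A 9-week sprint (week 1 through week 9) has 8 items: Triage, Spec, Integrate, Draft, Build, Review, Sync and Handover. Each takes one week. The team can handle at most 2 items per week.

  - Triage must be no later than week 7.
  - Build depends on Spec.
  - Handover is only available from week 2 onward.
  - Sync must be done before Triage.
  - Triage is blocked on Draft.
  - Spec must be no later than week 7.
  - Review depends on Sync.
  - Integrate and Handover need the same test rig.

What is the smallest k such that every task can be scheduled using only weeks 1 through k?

4 weeks

The precedence chain requires at least 2 distinct weeks.
With at most 2 per week and 8 tasks, at least 4 weeks are needed.
4 works (last occupied week: week 4): for example Build -> week 4, Draft -> week 1, Triage -> week 2, Review -> week 3, Handover -> week 2, Integrate -> week 4, Spec -> week 3, Sync -> week 1.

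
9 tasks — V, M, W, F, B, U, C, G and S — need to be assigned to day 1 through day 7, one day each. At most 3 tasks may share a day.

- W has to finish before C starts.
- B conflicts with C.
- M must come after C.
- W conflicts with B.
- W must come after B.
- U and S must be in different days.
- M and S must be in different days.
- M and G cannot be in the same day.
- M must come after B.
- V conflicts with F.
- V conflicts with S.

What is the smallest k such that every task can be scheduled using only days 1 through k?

4 days

The precedence chain requires at least 4 distinct days.
With at most 3 per day and 9 tasks, at least 3 days are needed.
4 works (last occupied day: day 4): for example G in day 2; C in day 3; M in day 4; S in day 3; F in day 2; V in day 1; W in day 2; U in day 1; B in day 1.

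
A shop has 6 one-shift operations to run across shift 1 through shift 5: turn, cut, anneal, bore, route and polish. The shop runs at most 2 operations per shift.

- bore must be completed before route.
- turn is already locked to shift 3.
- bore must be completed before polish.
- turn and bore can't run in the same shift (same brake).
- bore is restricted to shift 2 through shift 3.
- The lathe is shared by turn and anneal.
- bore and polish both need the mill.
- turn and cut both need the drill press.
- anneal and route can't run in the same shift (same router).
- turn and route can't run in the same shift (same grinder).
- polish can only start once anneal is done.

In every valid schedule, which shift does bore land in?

bore's window is shift 2–shift 3.
turn is fixed at shift 3, and bore can't share a shift with turn.
So bore must be shift 2.

shift 2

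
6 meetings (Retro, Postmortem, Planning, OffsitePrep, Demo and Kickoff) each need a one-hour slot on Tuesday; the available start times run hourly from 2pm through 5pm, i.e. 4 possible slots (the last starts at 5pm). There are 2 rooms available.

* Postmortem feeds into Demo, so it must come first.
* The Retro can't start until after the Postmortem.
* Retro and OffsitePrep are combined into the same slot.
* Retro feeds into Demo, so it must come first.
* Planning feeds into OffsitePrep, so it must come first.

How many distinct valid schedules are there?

Splitting on Retro: it can be 3pm (4), 4pm (10). Listing each branch's schedules as (Postmortem, Planning, OffsitePrep, Demo, Kickoff):
Retro=3pm: (2pm,2pm,3pm,4pm,4pm) (2pm,2pm,3pm,4pm,5pm) (2pm,2pm,3pm,5pm,4pm) (2pm,2pm,3pm,5pm,5pm) — 4.
Retro=4pm: (2pm,2pm,4pm,5pm,3pm) (2pm,2pm,4pm,5pm,5pm) (2pm,3pm,4pm,5pm,2pm) (2pm,3pm,4pm,5pm,3pm) (2pm,3pm,4pm,5pm,5pm) (3pm,2pm,4pm,5pm,2pm) (3pm,2pm,4pm,5pm,3pm) (3pm,2pm,4pm,5pm,5pm) (3pm,3pm,4pm,5pm,2pm) (3pm,3pm,4pm,5pm,5pm) — 10.
Summing: 4 + 10 = 14.

14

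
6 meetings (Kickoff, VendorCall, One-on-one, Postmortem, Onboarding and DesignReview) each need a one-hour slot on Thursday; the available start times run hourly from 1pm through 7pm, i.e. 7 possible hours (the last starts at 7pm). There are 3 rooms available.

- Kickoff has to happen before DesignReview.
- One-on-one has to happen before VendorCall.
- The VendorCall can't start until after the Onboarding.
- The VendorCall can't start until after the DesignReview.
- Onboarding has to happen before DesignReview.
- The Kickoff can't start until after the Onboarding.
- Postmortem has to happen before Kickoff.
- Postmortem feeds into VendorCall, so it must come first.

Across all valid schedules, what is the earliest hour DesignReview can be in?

3pm

Precedence pushes DesignReview to at least 3pm; downstream work caps DesignReview at 6pm.
DesignReview at 3pm is achievable: Onboarding=1pm; Kickoff=2pm; DesignReview=3pm; One-on-one=1pm; Postmortem=1pm; VendorCall=4pm.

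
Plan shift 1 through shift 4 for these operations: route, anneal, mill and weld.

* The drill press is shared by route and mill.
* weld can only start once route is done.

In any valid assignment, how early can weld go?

shift 2

Precedence pushes weld to at least shift 2.
weld at shift 2 is achievable: mill -> shift 2, weld -> shift 2, anneal -> shift 1, route -> shift 1.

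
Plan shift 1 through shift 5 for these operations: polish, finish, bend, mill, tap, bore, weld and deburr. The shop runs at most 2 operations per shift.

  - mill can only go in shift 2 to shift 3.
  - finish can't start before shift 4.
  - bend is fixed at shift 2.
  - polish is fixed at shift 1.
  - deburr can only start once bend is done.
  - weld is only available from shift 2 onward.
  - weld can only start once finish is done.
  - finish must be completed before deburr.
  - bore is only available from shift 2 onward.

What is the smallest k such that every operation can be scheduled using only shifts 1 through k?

The precedence chain requires at least 2 distinct shifts.
With at most 2 per shift and 8 operations, at least 4 shifts are needed.
Propagating the time windows through the other constraints, weld can't land before shift 5, so the schedule must run through at least shift 5.
5 works (last occupied shift: shift 5): for example mill -> shift 2; polish -> shift 1; weld -> shift 5; finish -> shift 4; bend -> shift 2; deburr -> shift 5; bore -> shift 3; tap -> shift 1.

5 shifts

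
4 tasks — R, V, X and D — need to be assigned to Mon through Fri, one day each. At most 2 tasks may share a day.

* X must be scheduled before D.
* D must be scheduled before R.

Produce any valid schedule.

V in Mon, R in Wed, X in Mon, D in Tue

Checking: X(Mon) before D(Tue); D(Tue) before R(Wed); max 2 per day (cap 2).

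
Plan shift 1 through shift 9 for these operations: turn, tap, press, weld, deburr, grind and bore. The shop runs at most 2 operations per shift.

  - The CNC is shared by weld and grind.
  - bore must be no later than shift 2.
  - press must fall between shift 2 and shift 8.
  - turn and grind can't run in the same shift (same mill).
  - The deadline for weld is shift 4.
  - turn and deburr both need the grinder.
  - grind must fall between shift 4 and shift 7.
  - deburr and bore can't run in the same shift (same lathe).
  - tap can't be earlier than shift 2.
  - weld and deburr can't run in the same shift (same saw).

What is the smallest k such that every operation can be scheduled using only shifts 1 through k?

With at most 2 per shift and 7 operations, at least 4 shifts are needed.
grind can't be placed before shift 4, so the schedule must run through at least shift 4.
4 works (last occupied shift: shift 4): for example press in shift 2, turn in shift 1, grind in shift 4, deburr in shift 4, bore in shift 1, weld in shift 3, tap in shift 2.

4 shifts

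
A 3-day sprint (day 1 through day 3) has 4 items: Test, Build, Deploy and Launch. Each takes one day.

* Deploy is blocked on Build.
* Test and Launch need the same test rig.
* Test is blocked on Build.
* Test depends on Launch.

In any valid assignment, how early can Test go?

day 2

Precedence pushes Test to at least day 2.
Test at day 2 is achievable: Deploy in day 2, Test in day 2, Build in day 1, Launch in day 1.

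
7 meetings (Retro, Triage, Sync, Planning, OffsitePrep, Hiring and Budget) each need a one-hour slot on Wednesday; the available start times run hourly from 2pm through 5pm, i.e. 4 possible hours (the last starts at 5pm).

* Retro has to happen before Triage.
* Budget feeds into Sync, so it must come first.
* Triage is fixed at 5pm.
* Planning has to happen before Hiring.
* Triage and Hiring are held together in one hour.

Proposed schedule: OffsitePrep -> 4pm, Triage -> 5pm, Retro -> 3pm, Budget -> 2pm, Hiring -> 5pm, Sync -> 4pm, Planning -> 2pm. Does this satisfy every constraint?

Yes

Retro has to happen before Triage — holds.
Planning has to happen before Hiring — holds.
Budget feeds into Sync, so it must come first — holds.
Triage is fixed at 5pm — holds.
Triage and Hiring are held together in one hour — holds.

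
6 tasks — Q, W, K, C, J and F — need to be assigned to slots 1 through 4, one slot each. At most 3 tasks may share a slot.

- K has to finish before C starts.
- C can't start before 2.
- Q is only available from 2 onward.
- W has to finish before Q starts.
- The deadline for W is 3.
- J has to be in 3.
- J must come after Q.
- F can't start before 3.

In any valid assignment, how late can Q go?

Q is available from 2; downstream work caps Q at 2.
Q at 2 is achievable: Q -> 2; C -> 2; W -> 1; F -> 3; K -> 1; J -> 3.

2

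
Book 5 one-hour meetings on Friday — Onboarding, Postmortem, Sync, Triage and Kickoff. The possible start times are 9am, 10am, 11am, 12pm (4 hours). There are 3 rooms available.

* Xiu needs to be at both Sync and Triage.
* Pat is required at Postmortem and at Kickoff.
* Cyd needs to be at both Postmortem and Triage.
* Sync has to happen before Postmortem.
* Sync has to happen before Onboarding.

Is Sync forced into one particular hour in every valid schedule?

No

Sync can be 9am (e.g. Triage in 11am; Kickoff in 9am; Postmortem in 10am; Onboarding in 10am; Sync in 9am) or 10am (e.g. Sync=10am, Kickoff=9am, Triage=9am, Postmortem=11am, Onboarding=11am).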